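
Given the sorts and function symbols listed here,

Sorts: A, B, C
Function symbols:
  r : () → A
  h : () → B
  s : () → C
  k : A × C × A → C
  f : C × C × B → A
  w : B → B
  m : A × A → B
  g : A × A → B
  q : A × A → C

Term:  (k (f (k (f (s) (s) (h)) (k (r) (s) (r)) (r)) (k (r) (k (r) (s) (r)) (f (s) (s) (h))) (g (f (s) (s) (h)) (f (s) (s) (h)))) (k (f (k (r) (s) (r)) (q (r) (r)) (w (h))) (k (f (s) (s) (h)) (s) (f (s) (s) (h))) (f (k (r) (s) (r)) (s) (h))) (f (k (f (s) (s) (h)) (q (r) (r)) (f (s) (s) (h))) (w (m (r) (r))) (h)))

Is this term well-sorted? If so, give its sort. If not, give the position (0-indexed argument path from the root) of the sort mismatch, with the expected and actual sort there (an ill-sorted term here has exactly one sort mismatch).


ill-sorted at position [2, 1]: expected C, got B

        (s) : C
        (s) : C
        (h) : B
      (f (s) (s) (h)) : A
        (r) : A
        (s) : C
        (r) : A
      (k (r) (s) (r)) : C
      (r) : A
    (k (f (s) (s) (h)) (k (r) (s) (r)) (r)) : C
      (r) : A
        (r) : A
        (s) : C
        (r) : A
      (k (r) (s) (r)) : C
        (s) : C
        (s) : C
        (h) : B
      (f (s) (s) (h)) : A
    (k (r) (k (r) (s) (r)) (f (s) (s) (h))) : C
        (s) : C
        (s) : C
        (h) : B
      (f (s) (s) (h)) : A
        (s) : C
        (s) : C
        (h) : B
      (f (s) (s) (h)) : A
    (g (f (s) (s) (h)) (f (s) (s) (h))) : B
  (f (k (f (s) (s) (h)) (k (r) (s) (r)) (r)) (k (r) (k (r) (s) (r)) (f (s) (s) (h))) (g (f (s) (s) (h)) (f (s) (s) (h)))) : A
        (r) : A
        (s) : C
        (r) : A
      (k (r) (s) (r)) : C
        (r) : A
        (r) : A
      (q (r) (r)) : C
        (h) : B
      (w (h)) : B
    (f (k (r) (s) (r)) (q (r) (r)) (w (h))) : A
        (s) : C
        (s) : C
        (h) : B
      (f (s) (s) (h)) : A
      (s) : C
        (s) : C
        (s) : C
        (h) : B
      (f (s) (s) (h)) : A
    (k (f (s) (s) (h)) (s) (f (s) (s) (h))) : C
        (r) : A
        (s) : C
        (r) : A
      (k (r) (s) (r)) : C
      (s) : C
      (h) : B
    (f (k (r) (s) (r)) (s) (h)) : A
  (k (f (k (r) (s) (r)) (q (r) (r)) (w (h))) (k (f (s) (s) (h)) (s) (f (s) (s) (h))) (f (k (r) (s) (r)) (s) (h))) : C
        (s) : C
        (s) : C
        (h) : B
      (f (s) (s) (h)) : A
        (r) : A
        (r) : A
      (q (r) (r)) : C
        (s) : C
        (s) : C
        (h) : B
      (f (s) (s) (h)) : A
    (k (f (s) (s) (h)) (q (r) (r)) (f (s) (s) (h))) : C
        (r) : A
        (r) : A
      (m (r) (r)) : B
    (w (m (r) (r))) : B
    (h) : B
  (f (k (f (s) (s) (h)) (q (r) (r)) (f (s) (s) (h))) (w (m (r) (r))) (h)) : ✗ arg 1 at [2, 1] has sort B, expected C


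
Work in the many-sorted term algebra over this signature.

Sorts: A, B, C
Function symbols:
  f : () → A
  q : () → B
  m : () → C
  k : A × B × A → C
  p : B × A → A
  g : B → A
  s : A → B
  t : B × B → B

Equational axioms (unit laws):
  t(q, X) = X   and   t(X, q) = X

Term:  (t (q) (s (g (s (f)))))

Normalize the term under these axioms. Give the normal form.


normal form = (s (g (s (f))))

1. (t (q) (s (g (s (f)))))  →  (s (g (s (f))))


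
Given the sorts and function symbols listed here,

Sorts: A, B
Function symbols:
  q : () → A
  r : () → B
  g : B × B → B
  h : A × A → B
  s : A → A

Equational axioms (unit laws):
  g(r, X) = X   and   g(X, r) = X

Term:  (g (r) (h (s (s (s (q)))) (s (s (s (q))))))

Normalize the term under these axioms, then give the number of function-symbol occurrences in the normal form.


1. (g (r) (h (s (s (s (q)))) (s (s (s (q))))))  →  (h (s (s (s (q)))) (s (s (s (q)))))
normal form: (h (s (s (s (q)))) (s (s (s (q)))))

size = 9


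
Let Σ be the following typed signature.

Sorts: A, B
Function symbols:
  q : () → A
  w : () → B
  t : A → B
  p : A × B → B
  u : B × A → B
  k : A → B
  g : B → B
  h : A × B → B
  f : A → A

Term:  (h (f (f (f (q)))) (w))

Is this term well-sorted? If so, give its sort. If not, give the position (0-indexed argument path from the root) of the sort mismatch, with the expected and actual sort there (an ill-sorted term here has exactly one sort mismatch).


well-sorted; sort = B

        (q) : A
      (f (q)) : A
    (f (f (q))) : A
  (f (f (f (q)))) : A
  (w) : B
(h (f (f (f (q)))) (w)) : B


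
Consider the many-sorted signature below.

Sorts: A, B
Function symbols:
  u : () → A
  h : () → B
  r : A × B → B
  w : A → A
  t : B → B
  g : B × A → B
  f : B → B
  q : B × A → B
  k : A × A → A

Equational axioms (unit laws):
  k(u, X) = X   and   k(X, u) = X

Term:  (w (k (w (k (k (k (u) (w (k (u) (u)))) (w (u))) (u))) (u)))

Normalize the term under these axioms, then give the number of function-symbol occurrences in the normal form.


size = 7

1. (w (k (w (k (k (k (u) (w (k (u) (u)))) (w (u))) (u))) (u)))  →  (w (w (k (k (k (u) (w (k (u) (u)))) (w (u))) (u))))
2. (w (w (k (k (k (u) (w (k (u) (u)))) (w (u))) (u))))  →  (w (w (k (k (u) (w (k (u) (u)))) (w (u)))))
3. (w (w (k (k (u) (w (k (u) (u)))) (w (u)))))  →  (w (w (k (w (k (u) (u))) (w (u)))))
4. (w (w (k (w (k (u) (u))) (w (u)))))  →  (w (w (k (w (u)) (w (u)))))
normal form: (w (w (k (w (u)) (w (u)))))


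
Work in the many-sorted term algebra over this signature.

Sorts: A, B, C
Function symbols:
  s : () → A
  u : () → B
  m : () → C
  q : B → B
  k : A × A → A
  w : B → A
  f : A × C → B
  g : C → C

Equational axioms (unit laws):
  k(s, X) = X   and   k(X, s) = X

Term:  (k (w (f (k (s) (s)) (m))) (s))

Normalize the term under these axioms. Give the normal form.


normal form = (w (f (s) (m)))

1. (k (w (f (k (s) (s)) (m))) (s))  →  (w (f (k (s) (s)) (m)))
2. (w (f (k (s) (s)) (m)))  →  (w (f (s) (m)))


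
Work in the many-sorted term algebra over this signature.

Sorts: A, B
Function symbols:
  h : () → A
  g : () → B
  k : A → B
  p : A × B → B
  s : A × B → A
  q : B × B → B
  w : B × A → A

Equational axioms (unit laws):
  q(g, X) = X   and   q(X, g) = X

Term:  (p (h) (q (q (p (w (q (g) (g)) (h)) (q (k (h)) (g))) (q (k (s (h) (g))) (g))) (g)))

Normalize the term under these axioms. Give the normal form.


normal form = (p (h) (q (p (w (g) (h)) (k (h))) (k (s (h) (g)))))

1. (p (h) (q (q (p (w (q (g) (g)) (h)) (q (k (h)) (g))) (q (k (s (h) (g))) (g))) (g)))  →  (p (h) (q (p (w (q (g) (g)) (h)) (q (k (h)) (g))) (q (k (s (h) (g))) (g))))
2. (p (h) (q (p (w (q (g) (g)) (h)) (q (k (h)) (g))) (q (k (s (h) (g))) (g))))  →  (p (h) (q (p (w (g) (h)) (q (k (h)) (g))) (q (k (s (h) (g))) (g))))
3. (p (h) (q (p (w (g) (h)) (q (k (h)) (g))) (q (k (s (h) (g))) (g))))  →  (p (h) (q (p (w (g) (h)) (k (h))) (q (k (s (h) (g))) (g))))
4. (p (h) (q (p (w (g) (h)) (k (h))) (q (k (s (h) (g))) (g))))  →  (p (h) (q (p (w (g) (h)) (k (h))) (k (s (h) (g)))))


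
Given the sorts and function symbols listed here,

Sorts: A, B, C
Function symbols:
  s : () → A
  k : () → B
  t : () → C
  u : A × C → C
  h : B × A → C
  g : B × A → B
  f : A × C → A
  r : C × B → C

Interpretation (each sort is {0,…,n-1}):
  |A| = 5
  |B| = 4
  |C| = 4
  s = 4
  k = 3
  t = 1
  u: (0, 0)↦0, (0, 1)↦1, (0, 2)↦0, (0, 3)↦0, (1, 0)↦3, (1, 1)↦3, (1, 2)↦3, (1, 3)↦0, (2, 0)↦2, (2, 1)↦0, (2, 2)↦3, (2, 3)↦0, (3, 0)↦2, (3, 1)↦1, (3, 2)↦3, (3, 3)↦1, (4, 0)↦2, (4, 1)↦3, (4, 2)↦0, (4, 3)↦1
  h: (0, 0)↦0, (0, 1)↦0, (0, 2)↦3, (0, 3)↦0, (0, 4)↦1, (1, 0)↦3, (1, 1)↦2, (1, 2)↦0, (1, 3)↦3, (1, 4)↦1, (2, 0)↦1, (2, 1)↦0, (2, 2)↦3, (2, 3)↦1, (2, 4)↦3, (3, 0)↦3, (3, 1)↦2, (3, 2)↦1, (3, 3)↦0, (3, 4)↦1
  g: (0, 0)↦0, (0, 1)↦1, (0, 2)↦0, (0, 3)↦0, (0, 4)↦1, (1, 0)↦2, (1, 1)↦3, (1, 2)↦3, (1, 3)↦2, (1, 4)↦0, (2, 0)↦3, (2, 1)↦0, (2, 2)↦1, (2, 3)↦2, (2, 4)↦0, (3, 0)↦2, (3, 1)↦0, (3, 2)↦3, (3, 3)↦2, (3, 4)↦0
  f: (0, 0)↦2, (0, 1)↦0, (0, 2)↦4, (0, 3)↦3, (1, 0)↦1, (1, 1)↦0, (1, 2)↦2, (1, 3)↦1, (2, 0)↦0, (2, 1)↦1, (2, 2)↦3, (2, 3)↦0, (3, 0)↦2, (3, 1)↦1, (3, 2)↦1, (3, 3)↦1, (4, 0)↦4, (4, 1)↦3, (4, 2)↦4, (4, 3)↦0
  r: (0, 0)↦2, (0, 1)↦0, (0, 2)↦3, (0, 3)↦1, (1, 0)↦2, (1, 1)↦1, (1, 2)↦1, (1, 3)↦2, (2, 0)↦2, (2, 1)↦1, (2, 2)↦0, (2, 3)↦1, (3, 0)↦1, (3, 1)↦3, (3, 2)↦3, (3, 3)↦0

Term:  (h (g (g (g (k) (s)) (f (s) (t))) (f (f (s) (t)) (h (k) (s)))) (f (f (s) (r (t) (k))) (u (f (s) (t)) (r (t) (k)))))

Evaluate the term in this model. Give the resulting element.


  k = 3
  s = 4
  (g (k) (s)) = g(3, 4) = 0
  s = 4
  t = 1
  (f (s) (t)) = f(4, 1) = 3
  (g (g (k) (s)) (f (s) (t))) = g(0, 3) = 0
  s = 4
  t = 1
  (f (s) (t)) = f(4, 1) = 3
  k = 3
  s = 4
  (h (k) (s)) = h(3, 4) = 1
  (f (f (s) (t)) (h (k) (s))) = f(3, 1) = 1
  (g (g (g (k) (s)) (f (s) (t))) (f (f (s) (t)) (h (k) (s)))) = g(0, 1) = 1
  s = 4
  t = 1
  k = 3
  (r (t) (k)) = r(1, 3) = 2
  (f (s) (r (t) (k))) = f(4, 2) = 4
  s = 4
  t = 1
  (f (s) (t)) = f(4, 1) = 3
  t = 1
  k = 3
  (r (t) (k)) = r(1, 3) = 2
  (u (f (s) (t)) (r (t) (k))) = u(3, 2) = 3
  (f (f (s) (r (t) (k))) (u (f (s) (t)) (r (t) (k)))) = f(4, 3) = 0
  (h (g (g (g (k) (s)) (f (s) (t))) (f (f (s) (t)) (h (k) (s)))) (f (f (s) (r (t) (k))) (u (f (s) (t)) (r (t) (k))))) = h(1, 0) = 3

value = 3


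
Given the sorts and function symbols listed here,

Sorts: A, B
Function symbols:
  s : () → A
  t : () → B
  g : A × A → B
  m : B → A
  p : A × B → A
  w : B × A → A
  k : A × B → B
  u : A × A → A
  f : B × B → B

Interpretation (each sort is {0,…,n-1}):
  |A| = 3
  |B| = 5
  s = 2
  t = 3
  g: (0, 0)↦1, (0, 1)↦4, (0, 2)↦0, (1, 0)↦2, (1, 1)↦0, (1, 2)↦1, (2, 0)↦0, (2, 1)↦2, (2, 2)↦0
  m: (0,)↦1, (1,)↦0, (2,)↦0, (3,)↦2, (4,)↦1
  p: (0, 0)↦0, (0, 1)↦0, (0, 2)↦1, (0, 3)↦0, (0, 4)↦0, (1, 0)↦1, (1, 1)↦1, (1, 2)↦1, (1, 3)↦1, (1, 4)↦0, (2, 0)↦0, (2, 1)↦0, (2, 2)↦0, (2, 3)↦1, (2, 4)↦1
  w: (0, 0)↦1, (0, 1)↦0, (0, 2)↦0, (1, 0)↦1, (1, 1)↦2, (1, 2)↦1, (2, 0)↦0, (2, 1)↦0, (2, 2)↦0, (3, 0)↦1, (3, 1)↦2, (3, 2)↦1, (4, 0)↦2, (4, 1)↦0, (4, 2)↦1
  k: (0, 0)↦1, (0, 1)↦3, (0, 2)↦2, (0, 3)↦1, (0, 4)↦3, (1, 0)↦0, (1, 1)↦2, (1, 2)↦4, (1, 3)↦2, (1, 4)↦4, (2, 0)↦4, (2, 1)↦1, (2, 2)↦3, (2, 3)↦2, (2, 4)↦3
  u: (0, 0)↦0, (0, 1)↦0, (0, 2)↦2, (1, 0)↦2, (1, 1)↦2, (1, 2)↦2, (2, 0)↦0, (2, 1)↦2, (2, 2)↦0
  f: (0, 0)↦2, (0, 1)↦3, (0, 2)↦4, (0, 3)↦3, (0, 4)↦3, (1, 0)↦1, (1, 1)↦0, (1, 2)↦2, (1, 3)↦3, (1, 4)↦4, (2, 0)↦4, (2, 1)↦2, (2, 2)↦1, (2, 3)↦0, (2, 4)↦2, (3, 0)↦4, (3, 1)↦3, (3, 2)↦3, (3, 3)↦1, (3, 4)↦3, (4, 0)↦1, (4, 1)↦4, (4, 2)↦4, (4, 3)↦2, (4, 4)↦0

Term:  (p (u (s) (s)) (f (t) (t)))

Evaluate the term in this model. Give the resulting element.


  s = 2
  s = 2
  (u (s) (s)) = u(2, 2) = 0
  t = 3
  t = 3
  (f (t) (t)) = f(3, 3) = 1
  (p (u (s) (s)) (f (t) (t))) = p(0, 1) = 0

value = 0


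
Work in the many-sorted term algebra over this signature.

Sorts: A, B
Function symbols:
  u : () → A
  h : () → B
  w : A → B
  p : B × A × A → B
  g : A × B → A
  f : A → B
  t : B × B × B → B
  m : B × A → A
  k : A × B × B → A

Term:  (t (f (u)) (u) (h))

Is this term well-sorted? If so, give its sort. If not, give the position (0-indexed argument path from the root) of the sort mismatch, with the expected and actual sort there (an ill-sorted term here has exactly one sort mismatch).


ill-sorted at position [1]: expected B, got A

    (u) : A
  (f (u)) : B
  (u) : A
  (h) : B
(t (f (u)) (u) (h)) : ✗ arg 1 at [1] has sort A, expected B


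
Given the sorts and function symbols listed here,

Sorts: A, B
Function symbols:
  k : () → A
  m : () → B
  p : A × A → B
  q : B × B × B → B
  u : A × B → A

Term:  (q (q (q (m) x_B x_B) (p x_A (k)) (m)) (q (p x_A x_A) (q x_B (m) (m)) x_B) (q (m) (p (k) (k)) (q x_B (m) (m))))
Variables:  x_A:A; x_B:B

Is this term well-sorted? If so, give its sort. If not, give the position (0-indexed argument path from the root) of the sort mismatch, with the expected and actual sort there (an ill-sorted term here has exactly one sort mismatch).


well-sorted; sort = B

      (m) : B
      x_B : B
      x_B : B
    (q (m) x_B x_B) : B
      x_A : A
      (k) : A
    (p x_A (k)) : B
    (m) : B
  (q (q (m) x_B x_B) (p x_A (k)) (m)) : B
      x_A : A
      x_A : A
    (p x_A x_A) : B
      x_B : B
      (m) : B
      (m) : B
    (q x_B (m) (m)) : B
    x_B : B
  (q (p x_A x_A) (q x_B (m) (m)) x_B) : B
    (m) : B
      (k) : A
      (k) : A
    (p (k) (k)) : B
      x_B : B
      (m) : B
      (m) : B
    (q x_B (m) (m)) : B
  (q (m) (p (k) (k)) (q x_B (m) (m))) : B
(q (q (q (m) x_B x_B) (p x_A (k)) (m)) (q (p x_A x_A) (q x_B (m) (m)) x_B) (q (m) (p (k) (k)) (q x_B (m) (m)))) : B


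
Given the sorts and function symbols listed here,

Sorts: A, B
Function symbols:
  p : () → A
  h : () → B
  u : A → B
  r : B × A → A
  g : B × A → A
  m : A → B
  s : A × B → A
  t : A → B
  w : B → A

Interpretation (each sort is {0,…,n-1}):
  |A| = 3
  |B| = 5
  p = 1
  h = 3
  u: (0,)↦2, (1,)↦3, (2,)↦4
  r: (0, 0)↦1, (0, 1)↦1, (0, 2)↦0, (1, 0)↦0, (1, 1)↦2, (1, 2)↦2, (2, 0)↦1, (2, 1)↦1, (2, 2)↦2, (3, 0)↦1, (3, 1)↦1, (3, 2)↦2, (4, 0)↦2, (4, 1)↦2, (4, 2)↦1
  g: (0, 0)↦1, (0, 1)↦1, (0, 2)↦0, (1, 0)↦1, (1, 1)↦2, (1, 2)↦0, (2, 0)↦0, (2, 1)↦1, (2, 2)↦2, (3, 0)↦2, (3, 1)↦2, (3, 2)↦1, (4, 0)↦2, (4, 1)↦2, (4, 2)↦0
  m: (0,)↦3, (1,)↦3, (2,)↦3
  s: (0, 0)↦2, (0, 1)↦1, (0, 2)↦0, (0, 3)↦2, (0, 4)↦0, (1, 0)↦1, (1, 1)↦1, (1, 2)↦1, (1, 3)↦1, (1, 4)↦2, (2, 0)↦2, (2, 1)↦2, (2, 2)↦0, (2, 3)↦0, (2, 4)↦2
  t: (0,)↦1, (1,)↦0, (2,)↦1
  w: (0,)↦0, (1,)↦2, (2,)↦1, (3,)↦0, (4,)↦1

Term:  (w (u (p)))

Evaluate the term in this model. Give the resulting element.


  p = 1
  (u (p)) = u(1,) = 3
  (w (u (p))) = w(3,) = 0

value = 0


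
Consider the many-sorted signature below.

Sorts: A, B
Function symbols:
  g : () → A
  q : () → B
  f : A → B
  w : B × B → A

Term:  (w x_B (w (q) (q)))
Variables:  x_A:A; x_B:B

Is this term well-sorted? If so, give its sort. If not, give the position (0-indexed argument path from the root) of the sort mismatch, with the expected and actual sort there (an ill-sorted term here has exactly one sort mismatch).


  x_B : B
    (q) : B
    (q) : B
  (w (q) (q)) : A
(w x_B (w (q) (q))) : ✗ arg 1 at [1] has sort A, expected B

ill-sorted at position [1]: expected B, got A


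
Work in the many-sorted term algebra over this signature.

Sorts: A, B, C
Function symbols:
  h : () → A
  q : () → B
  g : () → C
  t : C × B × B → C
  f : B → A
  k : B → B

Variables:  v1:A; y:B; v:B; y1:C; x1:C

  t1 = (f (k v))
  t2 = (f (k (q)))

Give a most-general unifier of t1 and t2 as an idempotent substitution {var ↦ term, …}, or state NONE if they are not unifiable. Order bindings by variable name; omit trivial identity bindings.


{v ↦ (q)}


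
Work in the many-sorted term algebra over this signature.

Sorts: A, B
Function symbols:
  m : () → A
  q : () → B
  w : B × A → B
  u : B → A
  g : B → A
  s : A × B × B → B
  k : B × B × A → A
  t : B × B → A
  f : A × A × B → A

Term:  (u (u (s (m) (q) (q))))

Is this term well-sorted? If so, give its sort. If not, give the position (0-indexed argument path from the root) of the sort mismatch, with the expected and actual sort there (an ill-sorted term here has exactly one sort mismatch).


      (m) : A
      (q) : B
      (q) : B
    (s (m) (q) (q)) : B
  (u (s (m) (q) (q))) : A
(u (u (s (m) (q) (q)))) : ✗ arg 0 at [0] has sort A, expected B

ill-sorted at position [0]: expected B, got A


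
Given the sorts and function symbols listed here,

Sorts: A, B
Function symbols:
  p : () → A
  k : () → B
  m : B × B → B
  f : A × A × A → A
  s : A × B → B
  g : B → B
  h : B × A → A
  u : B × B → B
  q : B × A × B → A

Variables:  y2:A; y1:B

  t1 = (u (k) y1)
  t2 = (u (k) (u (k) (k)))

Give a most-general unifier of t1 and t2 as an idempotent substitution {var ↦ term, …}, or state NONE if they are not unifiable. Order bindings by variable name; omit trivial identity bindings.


{y1 ↦ (u (k) (k))}


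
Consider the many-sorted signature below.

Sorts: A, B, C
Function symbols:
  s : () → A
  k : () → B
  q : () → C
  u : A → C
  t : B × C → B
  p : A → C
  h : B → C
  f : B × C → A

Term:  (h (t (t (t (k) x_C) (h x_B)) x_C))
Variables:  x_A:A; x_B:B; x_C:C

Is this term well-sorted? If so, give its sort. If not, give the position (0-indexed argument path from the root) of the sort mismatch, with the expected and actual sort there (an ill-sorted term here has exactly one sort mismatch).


        (k) : B
        x_C : C
      (t (k) x_C) : B
        x_B : B
      (h x_B) : C
    (t (t (k) x_C) (h x_B)) : B
    x_C : C
  (t (t (t (k) x_C) (h x_B)) x_C) : B
(h (t (t (t (k) x_C) (h x_B)) x_C)) : C

well-sorted; sort = C


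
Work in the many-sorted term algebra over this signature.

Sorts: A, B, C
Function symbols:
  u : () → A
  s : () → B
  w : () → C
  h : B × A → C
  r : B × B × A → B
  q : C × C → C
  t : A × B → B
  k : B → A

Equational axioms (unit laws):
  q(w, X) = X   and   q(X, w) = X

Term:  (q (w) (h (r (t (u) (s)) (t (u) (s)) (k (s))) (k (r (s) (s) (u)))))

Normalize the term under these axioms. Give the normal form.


1. (q (w) (h (r (t (u) (s)) (t (u) (s)) (k (s))) (k (r (s) (s) (u)))))  →  (h (r (t (u) (s)) (t (u) (s)) (k (s))) (k (r (s) (s) (u))))

normal form = (h (r (t (u) (s)) (t (u) (s)) (k (s))) (k (r (s) (s) (u))))


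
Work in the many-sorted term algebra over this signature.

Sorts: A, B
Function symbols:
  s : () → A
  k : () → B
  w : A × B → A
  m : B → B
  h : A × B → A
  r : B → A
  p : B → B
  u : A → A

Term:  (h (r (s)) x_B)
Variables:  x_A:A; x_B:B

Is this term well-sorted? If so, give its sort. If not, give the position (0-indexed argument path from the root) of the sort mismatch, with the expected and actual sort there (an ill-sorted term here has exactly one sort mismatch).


    (s) : A
  (r (s)) : ✗ arg 0 at [0, 0] has sort A, expected B
  x_B : B

ill-sorted at position [0, 0]: expected B, got A


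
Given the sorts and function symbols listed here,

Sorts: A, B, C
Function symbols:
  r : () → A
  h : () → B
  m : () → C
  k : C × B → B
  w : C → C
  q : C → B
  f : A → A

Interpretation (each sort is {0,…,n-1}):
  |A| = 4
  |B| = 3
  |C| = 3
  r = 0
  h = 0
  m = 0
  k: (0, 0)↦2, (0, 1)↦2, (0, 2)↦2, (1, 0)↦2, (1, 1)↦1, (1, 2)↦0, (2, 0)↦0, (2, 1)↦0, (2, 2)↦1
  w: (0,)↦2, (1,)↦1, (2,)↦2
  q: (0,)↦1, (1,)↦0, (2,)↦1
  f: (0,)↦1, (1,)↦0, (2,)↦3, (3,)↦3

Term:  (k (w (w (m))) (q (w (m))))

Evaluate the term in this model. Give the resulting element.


  m = 0
  (w (m)) = w(0,) = 2
  (w (w (m))) = w(2,) = 2
  m = 0
  (w (m)) = w(0,) = 2
  (q (w (m))) = q(2,) = 1
  (k (w (w (m))) (q (w (m)))) = k(2, 1) = 0

value = 0


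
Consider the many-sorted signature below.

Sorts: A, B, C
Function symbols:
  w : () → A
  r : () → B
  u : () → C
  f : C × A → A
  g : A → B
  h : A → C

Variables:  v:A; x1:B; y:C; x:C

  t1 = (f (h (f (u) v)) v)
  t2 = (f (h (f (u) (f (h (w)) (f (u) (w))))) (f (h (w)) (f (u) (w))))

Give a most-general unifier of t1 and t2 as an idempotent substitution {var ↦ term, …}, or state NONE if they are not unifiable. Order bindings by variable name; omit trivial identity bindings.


{v ↦ (f (h (w)) (f (u) (w)))}


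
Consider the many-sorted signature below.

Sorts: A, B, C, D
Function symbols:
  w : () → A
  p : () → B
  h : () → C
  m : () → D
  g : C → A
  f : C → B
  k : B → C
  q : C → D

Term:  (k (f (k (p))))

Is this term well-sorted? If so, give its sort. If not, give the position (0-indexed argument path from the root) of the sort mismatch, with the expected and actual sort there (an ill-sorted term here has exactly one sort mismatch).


      (p) : B
    (k (p)) : C
  (f (k (p))) : B
(k (f (k (p)))) : C

well-sorted; sort = C


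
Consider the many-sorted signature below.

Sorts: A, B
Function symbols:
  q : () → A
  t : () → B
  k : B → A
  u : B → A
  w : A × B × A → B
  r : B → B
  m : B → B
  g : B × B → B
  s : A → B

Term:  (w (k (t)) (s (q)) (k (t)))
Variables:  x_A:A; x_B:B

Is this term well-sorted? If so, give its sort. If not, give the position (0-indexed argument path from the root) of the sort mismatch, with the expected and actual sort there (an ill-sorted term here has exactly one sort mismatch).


    (t) : B
  (k (t)) : A
    (q) : A
  (s (q)) : B
    (t) : B
  (k (t)) : A
(w (k (t)) (s (q)) (k (t))) : B

well-sorted; sort = B


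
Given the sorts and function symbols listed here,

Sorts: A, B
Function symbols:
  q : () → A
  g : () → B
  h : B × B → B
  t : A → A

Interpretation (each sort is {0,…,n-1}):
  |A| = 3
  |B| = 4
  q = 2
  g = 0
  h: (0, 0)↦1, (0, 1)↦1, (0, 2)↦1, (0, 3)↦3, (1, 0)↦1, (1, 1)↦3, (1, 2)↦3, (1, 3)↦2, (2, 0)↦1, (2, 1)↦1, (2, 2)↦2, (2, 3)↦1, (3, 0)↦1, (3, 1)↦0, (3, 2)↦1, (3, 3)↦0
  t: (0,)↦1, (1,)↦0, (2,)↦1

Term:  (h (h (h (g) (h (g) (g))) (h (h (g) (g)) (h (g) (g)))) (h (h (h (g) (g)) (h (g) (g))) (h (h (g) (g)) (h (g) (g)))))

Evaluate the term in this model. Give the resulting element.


  g = 0
  g = 0
  g = 0
  (h (g) (g)) = h(0, 0) = 1
  (h (g) (h (g) (g))) = h(0, 1) = 1
  g = 0
  g = 0
  (h (g) (g)) = h(0, 0) = 1
  g = 0
  g = 0
  (h (g) (g)) = h(0, 0) = 1
  (h (h (g) (g)) (h (g) (g))) = h(1, 1) = 3
  (h (h (g) (h (g) (g))) (h (h (g) (g)) (h (g) (g)))) = h(1, 3) = 2
  g = 0
  g = 0
  (h (g) (g)) = h(0, 0) = 1
  g = 0
  g = 0
  (h (g) (g)) = h(0, 0) = 1
  (h (h (g) (g)) (h (g) (g))) = h(1, 1) = 3
  g = 0
  g = 0
  (h (g) (g)) = h(0, 0) = 1
  g = 0
  g = 0
  (h (g) (g)) = h(0, 0) = 1
  (h (h (g) (g)) (h (g) (g))) = h(1, 1) = 3
  (h (h (h (g) (g)) (h (g) (g))) (h (h (g) (g)) (h (g) (g)))) = h(3, 3) = 0
  (h (h (h (g) (h (g) (g))) (h (h (g) (g)) (h (g) (g)))) (h (h (h (g) (g)) (h (g) (g))) (h (h (g) (g)) (h (g) (g))))) = h(2, 0) = 1

value = 1


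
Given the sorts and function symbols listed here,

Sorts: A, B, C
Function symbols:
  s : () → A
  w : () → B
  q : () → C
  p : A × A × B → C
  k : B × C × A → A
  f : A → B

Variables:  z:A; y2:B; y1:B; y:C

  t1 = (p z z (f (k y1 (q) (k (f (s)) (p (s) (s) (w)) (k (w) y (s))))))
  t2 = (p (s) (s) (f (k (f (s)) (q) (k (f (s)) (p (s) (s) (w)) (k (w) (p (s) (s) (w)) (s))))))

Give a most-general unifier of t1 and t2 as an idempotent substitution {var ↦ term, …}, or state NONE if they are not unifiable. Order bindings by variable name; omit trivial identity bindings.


{y ↦ (p (s) (s) (w)), y1 ↦ (f (s)), z ↦ (s)}


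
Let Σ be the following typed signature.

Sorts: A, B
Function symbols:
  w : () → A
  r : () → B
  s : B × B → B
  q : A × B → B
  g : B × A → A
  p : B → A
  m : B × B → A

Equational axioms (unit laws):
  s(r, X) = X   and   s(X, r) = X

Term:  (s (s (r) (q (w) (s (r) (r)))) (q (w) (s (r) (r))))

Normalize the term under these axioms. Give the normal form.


normal form = (s (q (w) (r)) (q (w) (r)))

1. (s (s (r) (q (w) (s (r) (r)))) (q (w) (s (r) (r))))  →  (s (q (w) (s (r) (r))) (q (w) (s (r) (r))))
2. (s (q (w) (s (r) (r))) (q (w) (s (r) (r))))  →  (s (q (w) (r)) (q (w) (s (r) (r))))
3. (s (q (w) (r)) (q (w) (s (r) (r))))  →  (s (q (w) (r)) (q (w) (r)))


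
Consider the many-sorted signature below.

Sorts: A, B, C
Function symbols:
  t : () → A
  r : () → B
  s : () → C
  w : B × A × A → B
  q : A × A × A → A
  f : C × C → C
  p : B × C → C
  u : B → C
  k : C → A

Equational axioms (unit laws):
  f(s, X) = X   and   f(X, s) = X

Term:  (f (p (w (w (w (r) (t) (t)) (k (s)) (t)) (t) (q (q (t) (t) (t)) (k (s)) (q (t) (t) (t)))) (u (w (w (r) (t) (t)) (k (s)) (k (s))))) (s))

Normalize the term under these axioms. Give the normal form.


1. (f (p (w (w (w (r) (t) (t)) (k (s)) (t)) (t) (q (q (t) (t) (t)) (k (s)) (q (t) (t) (t)))) (u (w (w (r) (t) (t)) (k (s)) (k (s))))) (s))  →  (p (w (w (w (r) (t) (t)) (k (s)) (t)) (t) (q (q (t) (t) (t)) (k (s)) (q (t) (t) (t)))) (u (w (w (r) (t) (t)) (k (s)) (k (s)))))

normal form = (p (w (w (w (r) (t) (t)) (k (s)) (t)) (t) (q (q (t) (t) (t)) (k (s)) (q (t) (t) (t)))) (u (w (w (r) (t) (t)) (k (s)) (k (s)))))


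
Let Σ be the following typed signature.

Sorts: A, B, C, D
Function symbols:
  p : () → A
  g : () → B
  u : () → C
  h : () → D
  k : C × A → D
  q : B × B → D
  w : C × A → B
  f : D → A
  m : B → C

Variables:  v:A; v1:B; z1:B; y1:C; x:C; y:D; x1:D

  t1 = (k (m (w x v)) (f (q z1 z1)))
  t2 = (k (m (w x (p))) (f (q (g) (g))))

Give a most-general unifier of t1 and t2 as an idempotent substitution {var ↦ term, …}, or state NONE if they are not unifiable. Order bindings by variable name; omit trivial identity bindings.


{v ↦ (p), z1 ↦ (g)}


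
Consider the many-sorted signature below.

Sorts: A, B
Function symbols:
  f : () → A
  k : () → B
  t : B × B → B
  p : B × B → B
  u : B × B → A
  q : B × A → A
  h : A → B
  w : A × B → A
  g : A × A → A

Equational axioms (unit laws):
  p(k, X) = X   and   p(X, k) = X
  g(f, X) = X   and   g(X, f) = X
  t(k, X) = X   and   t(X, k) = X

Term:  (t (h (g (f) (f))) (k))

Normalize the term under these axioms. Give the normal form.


1. (t (h (g (f) (f))) (k))  →  (h (g (f) (f)))
2. (h (g (f) (f)))  →  (h (f))

normal form = (h (f))


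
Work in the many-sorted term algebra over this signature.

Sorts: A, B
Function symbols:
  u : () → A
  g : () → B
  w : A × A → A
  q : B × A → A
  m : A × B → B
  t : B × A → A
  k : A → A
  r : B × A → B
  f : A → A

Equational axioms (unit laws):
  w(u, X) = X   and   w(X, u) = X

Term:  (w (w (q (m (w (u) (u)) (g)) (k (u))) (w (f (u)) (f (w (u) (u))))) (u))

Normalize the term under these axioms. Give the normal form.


normal form = (w (q (m (u) (g)) (k (u))) (w (f (u)) (f (u))))

1. (w (w (q (m (w (u) (u)) (g)) (k (u))) (w (f (u)) (f (w (u) (u))))) (u))  →  (w (q (m (w (u) (u)) (g)) (k (u))) (w (f (u)) (f (w (u) (u)))))
2. (w (q (m (w (u) (u)) (g)) (k (u))) (w (f (u)) (f (w (u) (u)))))  →  (w (q (m (u) (g)) (k (u))) (w (f (u)) (f (w (u) (u)))))
3. (w (q (m (u) (g)) (k (u))) (w (f (u)) (f (w (u) (u)))))  →  (w (q (m (u) (g)) (k (u))) (w (f (u)) (f (u))))


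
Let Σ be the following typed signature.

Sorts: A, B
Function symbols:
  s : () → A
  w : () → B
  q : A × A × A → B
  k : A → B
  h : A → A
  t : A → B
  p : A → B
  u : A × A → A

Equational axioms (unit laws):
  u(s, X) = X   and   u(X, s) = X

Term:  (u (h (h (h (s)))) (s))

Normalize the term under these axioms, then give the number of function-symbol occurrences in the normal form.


1. (u (h (h (h (s)))) (s))  →  (h (h (h (s))))
normal form: (h (h (h (s))))

size = 4


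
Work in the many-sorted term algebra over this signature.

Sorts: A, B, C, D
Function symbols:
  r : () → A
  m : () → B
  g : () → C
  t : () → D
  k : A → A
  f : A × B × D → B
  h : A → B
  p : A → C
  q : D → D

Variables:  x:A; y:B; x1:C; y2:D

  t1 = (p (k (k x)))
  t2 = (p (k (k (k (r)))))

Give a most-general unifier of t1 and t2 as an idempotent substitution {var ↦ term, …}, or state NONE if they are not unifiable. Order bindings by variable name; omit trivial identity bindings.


{x ↦ (k (r))}


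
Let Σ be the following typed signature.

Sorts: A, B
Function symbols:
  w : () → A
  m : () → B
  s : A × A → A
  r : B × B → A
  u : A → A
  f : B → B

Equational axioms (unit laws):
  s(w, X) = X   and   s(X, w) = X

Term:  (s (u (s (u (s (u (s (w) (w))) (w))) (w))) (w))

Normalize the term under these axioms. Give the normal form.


1. (s (u (s (u (s (u (s (w) (w))) (w))) (w))) (w))  →  (u (s (u (s (u (s (w) (w))) (w))) (w)))
2. (u (s (u (s (u (s (w) (w))) (w))) (w)))  →  (u (u (s (u (s (w) (w))) (w))))
3. (u (u (s (u (s (w) (w))) (w))))  →  (u (u (u (s (w) (w)))))
4. (u (u (u (s (w) (w)))))  →  (u (u (u (w))))

normal form = (u (u (u (w))))


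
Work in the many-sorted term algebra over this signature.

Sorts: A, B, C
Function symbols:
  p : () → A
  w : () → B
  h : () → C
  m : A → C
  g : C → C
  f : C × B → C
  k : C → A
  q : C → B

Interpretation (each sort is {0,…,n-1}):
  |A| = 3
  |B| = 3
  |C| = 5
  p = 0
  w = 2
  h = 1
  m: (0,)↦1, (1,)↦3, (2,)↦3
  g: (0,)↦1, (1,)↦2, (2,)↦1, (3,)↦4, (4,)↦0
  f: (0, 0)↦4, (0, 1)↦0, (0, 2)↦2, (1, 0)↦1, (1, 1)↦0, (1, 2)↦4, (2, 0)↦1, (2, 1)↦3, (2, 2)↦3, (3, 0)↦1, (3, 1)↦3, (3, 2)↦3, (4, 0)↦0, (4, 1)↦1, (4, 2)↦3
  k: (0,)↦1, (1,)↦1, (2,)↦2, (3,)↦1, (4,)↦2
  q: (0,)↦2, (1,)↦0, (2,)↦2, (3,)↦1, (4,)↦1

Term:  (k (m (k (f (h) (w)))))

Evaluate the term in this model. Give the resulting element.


  h = 1
  w = 2
  (f (h) (w)) = f(1, 2) = 4
  (k (f (h) (w))) = k(4,) = 2
  (m (k (f (h) (w)))) = m(2,) = 3
  (k (m (k (f (h) (w))))) = k(3,) = 1

value = 1


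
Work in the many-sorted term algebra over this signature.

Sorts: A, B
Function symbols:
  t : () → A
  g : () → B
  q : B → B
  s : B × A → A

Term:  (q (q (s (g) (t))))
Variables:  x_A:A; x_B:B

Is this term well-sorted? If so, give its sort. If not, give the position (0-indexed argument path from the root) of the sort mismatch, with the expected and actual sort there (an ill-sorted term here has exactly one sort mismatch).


      (g) : B
      (t) : A
    (s (g) (t)) : A
  (q (s (g) (t))) : ✗ arg 0 at [0, 0] has sort A, expected B

ill-sorted at position [0, 0]: expected B, got A


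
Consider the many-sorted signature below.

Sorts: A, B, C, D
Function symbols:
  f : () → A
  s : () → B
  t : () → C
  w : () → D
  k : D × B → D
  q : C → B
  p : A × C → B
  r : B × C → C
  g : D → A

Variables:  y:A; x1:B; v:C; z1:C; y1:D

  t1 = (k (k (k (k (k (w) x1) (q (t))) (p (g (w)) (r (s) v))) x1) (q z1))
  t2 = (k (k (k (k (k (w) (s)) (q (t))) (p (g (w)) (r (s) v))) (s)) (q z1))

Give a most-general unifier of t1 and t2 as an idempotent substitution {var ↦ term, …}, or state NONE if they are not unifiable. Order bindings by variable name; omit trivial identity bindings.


{x1 ↦ (s)}


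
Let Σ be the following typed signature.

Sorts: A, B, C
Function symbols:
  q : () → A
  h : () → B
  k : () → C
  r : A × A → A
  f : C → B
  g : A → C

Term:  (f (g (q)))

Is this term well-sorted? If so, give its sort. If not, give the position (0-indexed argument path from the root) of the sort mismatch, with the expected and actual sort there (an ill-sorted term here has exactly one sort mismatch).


    (q) : A
  (g (q)) : C
(f (g (q))) : B

well-sorted; sort = B


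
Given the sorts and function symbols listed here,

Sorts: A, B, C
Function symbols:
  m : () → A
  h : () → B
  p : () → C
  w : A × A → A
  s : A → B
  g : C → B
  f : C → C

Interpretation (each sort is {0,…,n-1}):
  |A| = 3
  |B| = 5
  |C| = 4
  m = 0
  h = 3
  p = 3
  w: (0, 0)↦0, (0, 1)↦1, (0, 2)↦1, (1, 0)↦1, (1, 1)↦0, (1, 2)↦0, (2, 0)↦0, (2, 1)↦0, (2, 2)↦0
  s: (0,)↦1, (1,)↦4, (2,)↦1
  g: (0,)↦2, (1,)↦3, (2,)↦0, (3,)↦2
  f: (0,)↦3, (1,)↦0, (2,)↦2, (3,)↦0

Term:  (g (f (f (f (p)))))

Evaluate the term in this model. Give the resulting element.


value = 2

  p = 3
  (f (p)) = f(3,) = 0
  (f (f (p))) = f(0,) = 3
  (f (f (f (p)))) = f(3,) = 0
  (g (f (f (f (p))))) = g(0,) = 2


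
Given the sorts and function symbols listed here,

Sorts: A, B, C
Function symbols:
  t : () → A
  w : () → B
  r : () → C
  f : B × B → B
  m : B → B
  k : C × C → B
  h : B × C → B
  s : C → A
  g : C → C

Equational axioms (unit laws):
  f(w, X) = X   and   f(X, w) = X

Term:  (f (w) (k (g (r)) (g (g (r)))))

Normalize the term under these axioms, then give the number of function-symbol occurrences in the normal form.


1. (f (w) (k (g (r)) (g (g (r)))))  →  (k (g (r)) (g (g (r))))
normal form: (k (g (r)) (g (g (r))))

size = 6


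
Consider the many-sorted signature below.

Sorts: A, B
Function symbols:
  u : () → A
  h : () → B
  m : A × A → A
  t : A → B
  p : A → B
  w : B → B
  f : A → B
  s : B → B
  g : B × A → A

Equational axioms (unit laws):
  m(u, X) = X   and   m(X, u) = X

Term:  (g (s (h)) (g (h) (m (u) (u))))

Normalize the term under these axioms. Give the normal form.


normal form = (g (s (h)) (g (h) (u)))

1. (g (s (h)) (g (h) (m (u) (u))))  →  (g (s (h)) (g (h) (u)))


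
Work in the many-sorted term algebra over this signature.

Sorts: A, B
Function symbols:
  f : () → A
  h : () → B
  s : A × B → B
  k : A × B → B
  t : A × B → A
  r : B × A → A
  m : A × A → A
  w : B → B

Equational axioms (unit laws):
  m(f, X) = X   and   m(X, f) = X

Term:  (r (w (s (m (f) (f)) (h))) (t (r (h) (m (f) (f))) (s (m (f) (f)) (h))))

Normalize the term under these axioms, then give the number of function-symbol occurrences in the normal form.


1. (r (w (s (m (f) (f)) (h))) (t (r (h) (m (f) (f))) (s (m (f) (f)) (h))))  →  (r (w (s (f) (h))) (t (r (h) (m (f) (f))) (s (m (f) (f)) (h))))
2. (r (w (s (f) (h))) (t (r (h) (m (f) (f))) (s (m (f) (f)) (h))))  →  (r (w (s (f) (h))) (t (r (h) (f)) (s (m (f) (f)) (h))))
3. (r (w (s (f) (h))) (t (r (h) (f)) (s (m (f) (f)) (h))))  →  (r (w (s (f) (h))) (t (r (h) (f)) (s (f) (h))))
normal form: (r (w (s (f) (h))) (t (r (h) (f)) (s (f) (h))))

size = 12


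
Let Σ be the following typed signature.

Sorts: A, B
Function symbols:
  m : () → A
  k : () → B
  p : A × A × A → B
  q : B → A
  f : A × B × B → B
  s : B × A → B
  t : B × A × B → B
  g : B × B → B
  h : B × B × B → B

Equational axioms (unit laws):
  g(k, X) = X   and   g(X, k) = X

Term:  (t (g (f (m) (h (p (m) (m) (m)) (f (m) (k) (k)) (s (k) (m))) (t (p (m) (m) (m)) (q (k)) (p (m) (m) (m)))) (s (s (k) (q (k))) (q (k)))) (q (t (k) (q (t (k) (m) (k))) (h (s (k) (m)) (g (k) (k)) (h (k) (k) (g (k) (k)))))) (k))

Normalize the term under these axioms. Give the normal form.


normal form = (t (g (f (m) (h (p (m) (m) (m)) (f (m) (k) (k)) (s (k) (m))) (t (p (m) (m) (m)) (q (k)) (p (m) (m) (m)))) (s (s (k) (q (k))) (q (k)))) (q (t (k) (q (t (k) (m) (k))) (h (s (k) (m)) (k) (h (k) (k) (k))))) (k))

1. (t (g (f (m) (h (p (m) (m) (m)) (f (m) (k) (k)) (s (k) (m))) (t (p (m) (m) (m)) (q (k)) (p (m) (m) (m)))) (s (s (k) (q (k))) (q (k)))) (q (t (k) (q (t (k) (m) (k))) (h (s (k) (m)) (g (k) (k)) (h (k) (k) (g (k) (k)))))) (k))  →  (t (g (f (m) (h (p (m) (m) (m)) (f (m) (k) (k)) (s (k) (m))) (t (p (m) (m) (m)) (q (k)) (p (m) (m) (m)))) (s (s (k) (q (k))) (q (k)))) (q (t (k) (q (t (k) (m) (k))) (h (s (k) (m)) (k) (h (k) (k) (g (k) (k)))))) (k))
2. (t (g (f (m) (h (p (m) (m) (m)) (f (m) (k) (k)) (s (k) (m))) (t (p (m) (m) (m)) (q (k)) (p (m) (m) (m)))) (s (s (k) (q (k))) (q (k)))) (q (t (k) (q (t (k) (m) (k))) (h (s (k) (m)) (k) (h (k) (k) (g (k) (k)))))) (k))  →  (t (g (f (m) (h (p (m) (m) (m)) (f (m) (k) (k)) (s (k) (m))) (t (p (m) (m) (m)) (q (k)) (p (m) (m) (m)))) (s (s (k) (q (k))) (q (k)))) (q (t (k) (q (t (k) (m) (k))) (h (s (k) (m)) (k) (h (k) (k) (k))))) (k))


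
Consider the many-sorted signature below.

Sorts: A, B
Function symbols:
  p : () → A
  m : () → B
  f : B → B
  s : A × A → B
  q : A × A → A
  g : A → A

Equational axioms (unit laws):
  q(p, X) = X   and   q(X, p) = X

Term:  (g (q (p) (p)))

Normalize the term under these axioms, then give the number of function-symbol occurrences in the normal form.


size = 2

1. (g (q (p) (p)))  →  (g (p))
normal form: (g (p))


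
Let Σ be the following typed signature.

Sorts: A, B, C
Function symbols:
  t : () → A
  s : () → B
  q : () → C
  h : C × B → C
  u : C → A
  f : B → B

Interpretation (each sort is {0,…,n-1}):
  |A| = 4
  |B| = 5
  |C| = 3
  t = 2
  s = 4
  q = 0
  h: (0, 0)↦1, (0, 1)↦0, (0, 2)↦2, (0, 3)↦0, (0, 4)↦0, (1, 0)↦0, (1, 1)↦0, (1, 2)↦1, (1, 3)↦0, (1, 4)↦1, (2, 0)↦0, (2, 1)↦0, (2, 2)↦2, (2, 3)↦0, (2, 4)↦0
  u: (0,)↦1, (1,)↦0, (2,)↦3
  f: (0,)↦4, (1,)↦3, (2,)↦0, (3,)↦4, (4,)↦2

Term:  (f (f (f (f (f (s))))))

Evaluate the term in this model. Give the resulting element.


value = 0

  s = 4
  (f (s)) = f(4,) = 2
  (f (f (s))) = f(2,) = 0
  (f (f (f (s)))) = f(0,) = 4
  (f (f (f (f (s))))) = f(4,) = 2
  (f (f (f (f (f (s)))))) = f(2,) = 0


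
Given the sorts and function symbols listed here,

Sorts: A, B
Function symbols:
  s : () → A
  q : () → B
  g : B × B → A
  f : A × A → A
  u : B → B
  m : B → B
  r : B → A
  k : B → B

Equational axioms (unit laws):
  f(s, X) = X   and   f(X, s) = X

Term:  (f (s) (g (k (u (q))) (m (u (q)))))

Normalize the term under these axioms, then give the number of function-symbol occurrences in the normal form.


1. (f (s) (g (k (u (q))) (m (u (q)))))  →  (g (k (u (q))) (m (u (q))))
normal form: (g (k (u (q))) (m (u (q))))

size = 7


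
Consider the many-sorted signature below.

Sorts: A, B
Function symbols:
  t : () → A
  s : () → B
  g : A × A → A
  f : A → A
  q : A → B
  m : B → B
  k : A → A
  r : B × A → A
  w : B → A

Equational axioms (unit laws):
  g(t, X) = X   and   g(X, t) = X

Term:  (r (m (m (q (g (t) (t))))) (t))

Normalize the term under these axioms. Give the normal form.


normal form = (r (m (m (q (t)))) (t))

1. (r (m (m (q (g (t) (t))))) (t))  →  (r (m (m (q (t)))) (t))


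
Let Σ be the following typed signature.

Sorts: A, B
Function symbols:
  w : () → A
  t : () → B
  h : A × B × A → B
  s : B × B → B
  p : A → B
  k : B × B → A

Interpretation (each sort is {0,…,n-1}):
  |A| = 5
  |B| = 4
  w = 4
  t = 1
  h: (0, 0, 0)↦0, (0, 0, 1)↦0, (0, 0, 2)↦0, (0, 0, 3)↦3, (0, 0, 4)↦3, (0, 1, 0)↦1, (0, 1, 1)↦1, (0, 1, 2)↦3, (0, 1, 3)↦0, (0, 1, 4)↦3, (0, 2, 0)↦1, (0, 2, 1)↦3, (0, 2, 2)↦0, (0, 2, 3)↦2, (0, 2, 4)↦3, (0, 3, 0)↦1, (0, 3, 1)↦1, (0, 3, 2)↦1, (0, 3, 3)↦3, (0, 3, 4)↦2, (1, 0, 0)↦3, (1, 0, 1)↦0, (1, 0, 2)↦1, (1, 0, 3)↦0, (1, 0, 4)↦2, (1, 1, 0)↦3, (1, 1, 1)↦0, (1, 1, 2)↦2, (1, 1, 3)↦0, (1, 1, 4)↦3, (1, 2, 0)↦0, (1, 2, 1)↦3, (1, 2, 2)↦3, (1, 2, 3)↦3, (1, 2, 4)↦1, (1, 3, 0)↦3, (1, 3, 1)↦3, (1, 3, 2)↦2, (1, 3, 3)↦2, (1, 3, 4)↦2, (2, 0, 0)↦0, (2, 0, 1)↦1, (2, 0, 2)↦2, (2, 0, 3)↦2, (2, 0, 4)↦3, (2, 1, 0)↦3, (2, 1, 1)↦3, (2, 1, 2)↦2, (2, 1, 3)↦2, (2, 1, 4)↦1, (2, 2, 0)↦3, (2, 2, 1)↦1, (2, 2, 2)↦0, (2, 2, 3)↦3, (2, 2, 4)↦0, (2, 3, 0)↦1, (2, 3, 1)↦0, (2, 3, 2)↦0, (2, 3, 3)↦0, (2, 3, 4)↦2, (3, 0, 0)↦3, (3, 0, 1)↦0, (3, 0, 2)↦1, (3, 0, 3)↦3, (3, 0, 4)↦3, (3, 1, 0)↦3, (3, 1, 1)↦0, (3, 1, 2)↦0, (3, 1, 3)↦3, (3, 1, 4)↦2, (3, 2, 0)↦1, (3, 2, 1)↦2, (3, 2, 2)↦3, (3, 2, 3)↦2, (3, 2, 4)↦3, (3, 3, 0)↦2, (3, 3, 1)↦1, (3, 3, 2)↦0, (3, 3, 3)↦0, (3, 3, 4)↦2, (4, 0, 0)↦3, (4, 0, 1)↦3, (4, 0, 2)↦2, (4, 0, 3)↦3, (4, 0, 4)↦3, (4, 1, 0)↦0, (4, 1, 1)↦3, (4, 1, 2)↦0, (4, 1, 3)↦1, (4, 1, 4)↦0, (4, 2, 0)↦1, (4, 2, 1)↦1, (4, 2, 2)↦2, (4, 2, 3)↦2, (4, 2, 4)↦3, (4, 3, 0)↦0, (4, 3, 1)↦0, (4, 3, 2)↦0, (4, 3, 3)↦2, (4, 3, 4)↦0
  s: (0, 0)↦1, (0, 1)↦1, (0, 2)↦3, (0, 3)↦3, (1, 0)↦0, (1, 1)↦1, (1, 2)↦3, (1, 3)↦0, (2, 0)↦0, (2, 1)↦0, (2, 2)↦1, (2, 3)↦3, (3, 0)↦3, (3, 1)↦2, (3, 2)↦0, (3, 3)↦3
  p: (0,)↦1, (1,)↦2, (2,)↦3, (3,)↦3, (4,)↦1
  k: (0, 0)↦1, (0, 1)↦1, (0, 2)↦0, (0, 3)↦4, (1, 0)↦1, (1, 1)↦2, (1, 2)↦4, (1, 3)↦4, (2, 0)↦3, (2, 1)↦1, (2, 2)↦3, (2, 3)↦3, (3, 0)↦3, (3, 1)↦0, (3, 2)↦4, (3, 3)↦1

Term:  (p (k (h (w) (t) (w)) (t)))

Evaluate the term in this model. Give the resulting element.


value = 2

  w = 4
  t = 1
  w = 4
  (h (w) (t) (w)) = h(4, 1, 4) = 0
  t = 1
  (k (h (w) (t) (w)) (t)) = k(0, 1) = 1
  (p (k (h (w) (t) (w)) (t))) = p(1,) = 2
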